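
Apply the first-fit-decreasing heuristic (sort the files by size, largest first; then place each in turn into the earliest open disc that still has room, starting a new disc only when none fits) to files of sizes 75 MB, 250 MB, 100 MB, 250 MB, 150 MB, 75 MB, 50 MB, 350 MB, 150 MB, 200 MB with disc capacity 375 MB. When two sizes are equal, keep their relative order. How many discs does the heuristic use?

5

Sorted descending: 350, 250, 250, 200, 150, 150, 100, 75, 75, 50.
  350 → disc 1 (new)  [load 350/375]
  250 → disc 2 (new)  [load 250/375]
  250 → disc 3 (new)  [load 250/375]
  200 → disc 4 (new)  [load 200/375]
  150 → disc 4  [load 350/375]
  150 → disc 5 (new)  [load 150/375]
  100 → disc 2  [load 350/375]
  75 → disc 3  [load 325/375]
  75 → disc 5  [load 225/375]
  50 → disc 3  [load 375/375]
5 discs opened.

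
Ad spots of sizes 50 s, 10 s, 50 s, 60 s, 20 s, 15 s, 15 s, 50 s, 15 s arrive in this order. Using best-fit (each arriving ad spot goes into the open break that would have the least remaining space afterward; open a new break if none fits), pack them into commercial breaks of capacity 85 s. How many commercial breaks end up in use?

  50 → break 1 (new)  [load 50/85]
  10 → break 1  [load 60/85]
  50 → break 2 (new)  [load 50/85]
  60 → break 3 (new)  [load 60/85]
  20 → break 1  [load 80/85]
  15 → break 3  [load 75/85]
  15 → break 2  [load 65/85]
  50 → break 4 (new)  [load 50/85]
  15 → break 2  [load 80/85]
4 commercial breaks opened.

4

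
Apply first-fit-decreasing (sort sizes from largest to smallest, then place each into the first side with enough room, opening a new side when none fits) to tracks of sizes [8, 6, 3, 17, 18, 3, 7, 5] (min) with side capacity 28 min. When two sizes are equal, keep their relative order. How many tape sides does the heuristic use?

3

Sorted descending: 18, 17, 8, 7, 6, 5, 3, 3.
  18 → side 1 (new)  [load 18/28]
  17 → side 2 (new)  [load 17/28]
  8 → side 1  [load 26/28]
  7 → side 2  [load 24/28]
  6 → side 3 (new)  [load 6/28]
  5 → side 3  [load 11/28]
  3 → side 2  [load 27/28]
  3 → side 3  [load 14/28]
3 tape sides opened.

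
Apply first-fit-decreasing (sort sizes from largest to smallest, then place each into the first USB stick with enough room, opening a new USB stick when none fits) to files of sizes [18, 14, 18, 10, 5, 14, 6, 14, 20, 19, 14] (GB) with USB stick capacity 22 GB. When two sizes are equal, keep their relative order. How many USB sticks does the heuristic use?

Sorted descending: 20, 19, 18, 18, 14, 14, 14, 14, 10, 6, 5.
  20 → USB stick 1 (new)  [load 20/22]
  19 → USB stick 2 (new)  [load 19/22]
  18 → USB stick 3 (new)  [load 18/22]
  18 → USB stick 4 (new)  [load 18/22]
  14 → USB stick 5 (new)  [load 14/22]
  14 → USB stick 6 (new)  [load 14/22]
  14 → USB stick 7 (new)  [load 14/22]
  14 → USB stick 8 (new)  [load 14/22]
  10 → USB stick 9 (new)  [load 10/22]
  6 → USB stick 5  [load 20/22]
  5 → USB stick 6  [load 19/22]
9 USB sticks opened.

9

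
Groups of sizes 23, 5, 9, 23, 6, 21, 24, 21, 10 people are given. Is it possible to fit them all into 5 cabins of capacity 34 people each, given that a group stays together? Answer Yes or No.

Yes

A valid assignment using 5 cabins:
  cabin 1: 24 + 10 = 34
  cabin 2: 23 + 9 = 32
  cabin 3: 23 + 6 + 5 = 34
  cabin 4: 21 = 21
  cabin 5: 21 = 21
Every load is within 34 people, so 5 cabins suffice.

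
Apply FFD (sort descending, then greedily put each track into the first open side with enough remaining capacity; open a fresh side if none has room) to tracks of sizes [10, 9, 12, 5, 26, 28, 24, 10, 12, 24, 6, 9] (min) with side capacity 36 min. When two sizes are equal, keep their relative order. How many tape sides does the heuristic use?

5

Sorted descending: 28, 26, 24, 24, 12, 12, 10, 10, 9, 9, 6, 5.
  28 → side 1 (new)  [load 28/36]
  26 → side 2 (new)  [load 26/36]
  24 → side 3 (new)  [load 24/36]
  24 → side 4 (new)  [load 24/36]
  12 → side 3  [load 36/36]
  12 → side 4  [load 36/36]
  10 → side 2  [load 36/36]
  10 → side 5 (new)  [load 10/36]
  9 → side 5  [load 19/36]
  9 → side 5  [load 28/36]
  6 → side 1  [load 34/36]
  5 → side 5  [load 33/36]
5 tape sides opened.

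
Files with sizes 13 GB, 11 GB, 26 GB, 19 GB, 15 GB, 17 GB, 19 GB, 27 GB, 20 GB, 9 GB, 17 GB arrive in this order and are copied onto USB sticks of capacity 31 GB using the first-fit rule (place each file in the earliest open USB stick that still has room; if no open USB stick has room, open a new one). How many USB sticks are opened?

9

  13 → USB stick 1 (new)  [load 13/31]
  11 → USB stick 1  [load 24/31]
  26 → USB stick 2 (new)  [load 26/31]
  19 → USB stick 3 (new)  [load 19/31]
  15 → USB stick 4 (new)  [load 15/31]
  17 → USB stick 5 (new)  [load 17/31]
  19 → USB stick 6 (new)  [load 19/31]
  27 → USB stick 7 (new)  [load 27/31]
  20 → USB stick 8 (new)  [load 20/31]
  9 → USB stick 3  [load 28/31]
  17 → USB stick 9 (new)  [load 17/31]
9 USB sticks opened.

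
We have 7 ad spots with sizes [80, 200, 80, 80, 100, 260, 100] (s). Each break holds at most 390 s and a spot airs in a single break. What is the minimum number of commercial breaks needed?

3

Total = 260 + 200 + 100 + 100 + 80 + 80 + 80 = 900 s.
Lower bound: ⌈900/390⌉ = 3 commercial breaks.
A packing using 3 commercial breaks:
  break 1: 260 + 100 = 360
  break 2: 200 + 100 + 80 = 380
  break 3: 80 + 80 = 160
This matches the lower bound, so 3 is optimal.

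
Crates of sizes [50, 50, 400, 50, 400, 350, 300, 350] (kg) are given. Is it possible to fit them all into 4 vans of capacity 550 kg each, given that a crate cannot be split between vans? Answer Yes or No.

Total = 1950 kg; ⌈1950/550⌉ = 4.
5 crates each exceed half the capacity and cannot share a van, forcing at least 5 vans.
At least 5 vans are required, but only 4 are allowed.

No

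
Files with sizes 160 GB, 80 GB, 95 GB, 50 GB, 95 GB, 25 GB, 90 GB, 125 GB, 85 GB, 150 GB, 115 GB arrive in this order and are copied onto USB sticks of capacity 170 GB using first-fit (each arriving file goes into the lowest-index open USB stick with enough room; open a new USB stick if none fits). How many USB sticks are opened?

  160 → USB stick 1 (new)  [load 160/170]
  80 → USB stick 2 (new)  [load 80/170]
  95 → USB stick 3 (new)  [load 95/170]
  50 → USB stick 2  [load 130/170]
  95 → USB stick 4 (new)  [load 95/170]
  25 → USB stick 2  [load 155/170]
  90 → USB stick 5 (new)  [load 90/170]
  125 → USB stick 6 (new)  [load 125/170]
  85 → USB stick 7 (new)  [load 85/170]
  150 → USB stick 8 (new)  [load 150/170]
  115 → USB stick 9 (new)  [load 115/170]
9 USB sticks opened.

9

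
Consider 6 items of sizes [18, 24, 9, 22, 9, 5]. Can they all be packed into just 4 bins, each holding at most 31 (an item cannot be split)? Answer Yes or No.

A valid assignment using 3 bins:
  bin 1: 24 + 5 = 29
  bin 2: 22 + 9 = 31
  bin 3: 18 + 9 = 27
That uses only 3 ≤ 4, so 4 bins are enough.

Yes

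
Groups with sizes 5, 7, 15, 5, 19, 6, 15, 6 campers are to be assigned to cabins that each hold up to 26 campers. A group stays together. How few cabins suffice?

3

Total = 19 + 15 + 15 + 7 + 6 + 6 + 5 + 5 = 78 campers.
Lower bound: ⌈78/26⌉ = 3 cabins.
A packing using 3 cabins:
  cabin 1: 19 + 7 = 26
  cabin 2: 15 + 6 + 5 = 26
  cabin 3: 15 + 6 + 5 = 26
This matches the lower bound, so 3 is optimal.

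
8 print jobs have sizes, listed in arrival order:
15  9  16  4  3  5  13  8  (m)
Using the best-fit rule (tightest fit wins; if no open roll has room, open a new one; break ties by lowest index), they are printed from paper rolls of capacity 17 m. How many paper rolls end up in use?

5

  15 → roll 1 (new)  [load 15/17]
  9 → roll 2 (new)  [load 9/17]
  16 → roll 3 (new)  [load 16/17]
  4 → roll 2  [load 13/17]
  3 → roll 2  [load 16/17]
  5 → roll 4 (new)  [load 5/17]
  13 → roll 5 (new)  [load 13/17]
  8 → roll 4  [load 13/17]
5 paper rolls opened.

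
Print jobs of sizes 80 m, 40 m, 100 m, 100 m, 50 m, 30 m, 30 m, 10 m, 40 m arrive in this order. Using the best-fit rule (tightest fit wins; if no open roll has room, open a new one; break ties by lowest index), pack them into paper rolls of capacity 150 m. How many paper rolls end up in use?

4

  80 → roll 1 (new)  [load 80/150]
  40 → roll 1  [load 120/150]
  100 → roll 2 (new)  [load 100/150]
  100 → roll 3 (new)  [load 100/150]
  50 → roll 2  [load 150/150]
  30 → roll 1  [load 150/150]
  30 → roll 3  [load 130/150]
  10 → roll 3  [load 140/150]
  40 → roll 4 (new)  [load 40/150]
4 paper rolls opened.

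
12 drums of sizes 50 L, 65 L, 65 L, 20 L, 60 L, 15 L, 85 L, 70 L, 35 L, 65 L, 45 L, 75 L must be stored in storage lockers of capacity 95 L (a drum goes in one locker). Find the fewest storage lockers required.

8

Total = 85 + 75 + 70 + 65 + 65 + 65 + 60 + 50 + 45 + 35 + 20 + 15 = 650 L.
Lower bound: ⌈650/95⌉ = 7 storage lockers.
Also, 8 drums each exceed 95/2 L, and no two of those can share a locker, so at least 8 storage lockers are needed.
A packing using 8 storage lockers:
  locker 1: 85 = 85
  locker 2: 75 + 20 = 95
  locker 3: 70 + 15 = 85
  locker 4: 65 = 65
  locker 5: 65 = 65
  locker 6: 65 = 65
  locker 7: 60 + 35 = 95
  locker 8: 50 + 45 = 95
This matches the lower bound, so 8 is optimal.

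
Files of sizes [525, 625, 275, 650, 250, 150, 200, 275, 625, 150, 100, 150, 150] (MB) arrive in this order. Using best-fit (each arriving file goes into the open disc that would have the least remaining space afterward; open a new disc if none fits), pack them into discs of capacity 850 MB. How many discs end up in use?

  525 → disc 1 (new)  [load 525/850]
  625 → disc 2 (new)  [load 625/850]
  275 → disc 1  [load 800/850]
  650 → disc 3 (new)  [load 650/850]
  250 → disc 4 (new)  [load 250/850]
  150 → disc 3  [load 800/850]
  200 → disc 2  [load 825/850]
  275 → disc 4  [load 525/850]
  625 → disc 5 (new)  [load 625/850]
  150 → disc 5  [load 775/850]
  100 → disc 4  [load 625/850]
  150 → disc 4  [load 775/850]
  150 → disc 6 (new)  [load 150/850]
6 discs opened.

6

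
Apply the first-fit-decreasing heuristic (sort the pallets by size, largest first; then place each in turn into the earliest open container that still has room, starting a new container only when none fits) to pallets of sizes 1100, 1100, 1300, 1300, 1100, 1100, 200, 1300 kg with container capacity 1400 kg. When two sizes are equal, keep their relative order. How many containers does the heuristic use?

7

Sorted descending: 1300, 1300, 1300, 1100, 1100, 1100, 1100, 200.
  1300 → container 1 (new)  [load 1300/1400]
  1300 → container 2 (new)  [load 1300/1400]
  1300 → container 3 (new)  [load 1300/1400]
  1100 → container 4 (new)  [load 1100/1400]
  1100 → container 5 (new)  [load 1100/1400]
  1100 → container 6 (new)  [load 1100/1400]
  1100 → container 7 (new)  [load 1100/1400]
  200 → container 4  [load 1300/1400]
7 containers opened.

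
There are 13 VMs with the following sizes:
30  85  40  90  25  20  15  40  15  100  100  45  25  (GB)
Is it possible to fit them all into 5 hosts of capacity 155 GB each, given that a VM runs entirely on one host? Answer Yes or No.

A valid assignment using 5 hosts:
  host 1: 100 + 45 = 145
  host 2: 100 + 40 + 15 = 155
  host 3: 90 + 40 + 25 = 155
  host 4: 85 + 30 + 25 + 15 = 155
  host 5: 20 = 20
Every load is within 155 GB, so 5 hosts suffice.

Yes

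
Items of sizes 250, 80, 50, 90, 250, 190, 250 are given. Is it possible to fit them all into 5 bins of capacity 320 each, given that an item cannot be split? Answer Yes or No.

A valid assignment using 5 bins:
  bin 1: 250 + 50 = 300
  bin 2: 250 = 250
  bin 3: 250 = 250
  bin 4: 190 + 90 = 280
  bin 5: 80 = 80
Every load is within 320, so 5 bins suffice.

Yes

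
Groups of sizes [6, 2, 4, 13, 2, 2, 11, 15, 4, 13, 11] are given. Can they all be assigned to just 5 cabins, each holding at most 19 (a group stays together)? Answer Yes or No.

Yes

A valid assignment using 5 cabins:
  cabin 1: 15 + 4 = 19
  cabin 2: 13 + 6 = 19
  cabin 3: 13 + 4 + 2 = 19
  cabin 4: 11 + 2 + 2 = 15
  cabin 5: 11 = 11
Every load is within 19, so 5 cabins suffice.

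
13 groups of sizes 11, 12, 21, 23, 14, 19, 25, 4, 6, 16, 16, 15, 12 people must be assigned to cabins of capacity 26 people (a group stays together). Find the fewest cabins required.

9

Total = 25 + 23 + 21 + 19 + 16 + 16 + 15 + 14 + 12 + 12 + 11 + 6 + 4 = 194 people.
Lower bound: ⌈194/26⌉ = 8 cabins.
A packing using 9 cabins:
  cabin 1: 25 = 25
  cabin 2: 23 = 23
  cabin 3: 21 + 4 = 25
  cabin 4: 19 + 6 = 25
  cabin 5: 16 = 16
  cabin 6: 16 = 16
  cabin 7: 15 + 11 = 26
  cabin 8: 14 + 12 = 26
  cabin 9: 12 = 12
No arrangement into 8 cabins stays within capacity, so 9 is optimal.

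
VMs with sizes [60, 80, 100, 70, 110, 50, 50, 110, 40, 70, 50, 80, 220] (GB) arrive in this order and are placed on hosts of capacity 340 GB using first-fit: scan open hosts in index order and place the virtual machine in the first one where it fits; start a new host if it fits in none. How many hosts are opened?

  60 → host 1 (new)  [load 60/340]
  80 → host 1  [load 140/340]
  100 → host 1  [load 240/340]
  70 → host 1  [load 310/340]
  110 → host 2 (new)  [load 110/340]
  50 → host 2  [load 160/340]
  50 → host 2  [load 210/340]
  110 → host 2  [load 320/340]
  40 → host 3 (new)  [load 40/340]
  70 → host 3  [load 110/340]
  50 → host 3  [load 160/340]
  80 → host 3  [load 240/340]
  220 → host 4 (new)  [load 220/340]
4 hosts opened.

4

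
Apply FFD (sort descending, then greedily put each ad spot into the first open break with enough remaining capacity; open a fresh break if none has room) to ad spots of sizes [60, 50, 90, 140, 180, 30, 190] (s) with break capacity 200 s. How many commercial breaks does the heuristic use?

4

Sorted descending: 190, 180, 140, 90, 60, 50, 30.
  190 → break 1 (new)  [load 190/200]
  180 → break 2 (new)  [load 180/200]
  140 → break 3 (new)  [load 140/200]
  90 → break 4 (new)  [load 90/200]
  60 → break 3  [load 200/200]
  50 → break 4  [load 140/200]
  30 → break 4  [load 170/200]
4 commercial breaks opened.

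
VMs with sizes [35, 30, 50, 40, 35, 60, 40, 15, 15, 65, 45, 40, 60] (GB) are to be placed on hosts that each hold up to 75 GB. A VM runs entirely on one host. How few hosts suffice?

Total = 65 + 60 + 60 + 50 + 45 + 40 + 40 + 40 + 35 + 35 + 30 + 15 + 15 = 530 GB.
Lower bound: ⌈530/75⌉ = 8 hosts.
A packing using 8 hosts:
  host 1: 65 = 65
  host 2: 60 + 15 = 75
  host 3: 60 + 15 = 75
  host 4: 50 = 50
  host 5: 45 + 30 = 75
  host 6: 40 + 35 = 75
  host 7: 40 + 35 = 75
  host 8: 40 = 40
This matches the lower bound, so 8 is optimal.

8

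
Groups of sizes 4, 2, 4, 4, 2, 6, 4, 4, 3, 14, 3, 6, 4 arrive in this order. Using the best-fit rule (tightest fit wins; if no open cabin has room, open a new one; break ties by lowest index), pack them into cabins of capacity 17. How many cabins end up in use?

4

  4 → cabin 1 (new)  [load 4/17]
  2 → cabin 1  [load 6/17]
  4 → cabin 1  [load 10/17]
  4 → cabin 1  [load 14/17]
  2 → cabin 1  [load 16/17]
  6 → cabin 2 (new)  [load 6/17]
  4 → cabin 2  [load 10/17]
  4 → cabin 2  [load 14/17]
  3 → cabin 2  [load 17/17]
  14 → cabin 3 (new)  [load 14/17]
  3 → cabin 3  [load 17/17]
  6 → cabin 4 (new)  [load 6/17]
  4 → cabin 4  [load 10/17]
4 cabins opened.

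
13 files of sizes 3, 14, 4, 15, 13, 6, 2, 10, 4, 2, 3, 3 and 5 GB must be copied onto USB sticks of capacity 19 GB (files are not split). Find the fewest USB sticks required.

5

Total = 15 + 14 + 13 + 10 + 6 + 5 + 4 + 4 + 3 + 3 + 3 + 2 + 2 = 84 GB.
Lower bound: ⌈84/19⌉ = 5 USB sticks.
A packing using 5 USB sticks:
  USB stick 1: 15 + 4 = 19
  USB stick 2: 14 + 5 = 19
  USB stick 3: 13 + 6 = 19
  USB stick 4: 10 + 4 + 3 + 2 = 19
  USB stick 5: 3 + 3 + 2 = 8
This matches the lower bound, so 5 is optimal.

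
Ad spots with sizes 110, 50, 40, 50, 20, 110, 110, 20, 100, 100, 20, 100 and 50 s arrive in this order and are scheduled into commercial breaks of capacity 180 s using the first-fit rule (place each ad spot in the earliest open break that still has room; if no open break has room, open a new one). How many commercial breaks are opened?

  110 → break 1 (new)  [load 110/180]
  50 → break 1  [load 160/180]
  40 → break 2 (new)  [load 40/180]
  50 → break 2  [load 90/180]
  20 → break 1  [load 180/180]
  110 → break 3 (new)  [load 110/180]
  110 → break 4 (new)  [load 110/180]
  20 → break 2  [load 110/180]
  100 → break 5 (new)  [load 100/180]
  100 → break 6 (new)  [load 100/180]
  20 → break 2  [load 130/180]
  100 → break 7 (new)  [load 100/180]
  50 → break 2  [load 180/180]
7 commercial breaks opened.

7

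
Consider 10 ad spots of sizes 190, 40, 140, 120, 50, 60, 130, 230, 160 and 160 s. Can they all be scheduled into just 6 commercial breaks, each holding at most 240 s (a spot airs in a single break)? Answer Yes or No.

No

Total = 1280 s; ⌈1280/240⌉ = 6.
The bound of 6 does not rule out 6, but exhaustive search shows no assignment into 6 commercial breaks of capacity 240 s exists — the minimum is 7.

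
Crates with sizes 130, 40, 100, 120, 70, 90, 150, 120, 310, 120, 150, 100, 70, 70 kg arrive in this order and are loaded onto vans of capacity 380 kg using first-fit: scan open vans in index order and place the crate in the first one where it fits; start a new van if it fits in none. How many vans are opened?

5

  130 → van 1 (new)  [load 130/380]
  40 → van 1  [load 170/380]
  100 → van 1  [load 270/380]
  120 → van 2 (new)  [load 120/380]
  70 → van 1  [load 340/380]
  90 → van 2  [load 210/380]
  150 → van 2  [load 360/380]
  120 → van 3 (new)  [load 120/380]
  310 → van 4 (new)  [load 310/380]
  120 → van 3  [load 240/380]
  150 → van 5 (new)  [load 150/380]
  100 → van 3  [load 340/380]
  70 → van 4  [load 380/380]
  70 → van 5  [load 220/380]
5 vans opened.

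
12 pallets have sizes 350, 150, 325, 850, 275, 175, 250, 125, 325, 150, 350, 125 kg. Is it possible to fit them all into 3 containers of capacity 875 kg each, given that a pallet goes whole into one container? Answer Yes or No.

No

Total = 3450 kg; ⌈3450/875⌉ = 4.
At least 4 containers are required, but only 3 are allowed.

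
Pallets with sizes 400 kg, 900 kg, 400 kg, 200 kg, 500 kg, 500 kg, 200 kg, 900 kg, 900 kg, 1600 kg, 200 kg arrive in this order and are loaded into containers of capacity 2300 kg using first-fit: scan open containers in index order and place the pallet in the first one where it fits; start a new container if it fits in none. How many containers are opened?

4

  400 → container 1 (new)  [load 400/2300]
  900 → container 1  [load 1300/2300]
  400 → container 1  [load 1700/2300]
  200 → container 1  [load 1900/2300]
  500 → container 2 (new)  [load 500/2300]
  500 → container 2  [load 1000/2300]
  200 → container 1  [load 2100/2300]
  900 → container 2  [load 1900/2300]
  900 → container 3 (new)  [load 900/2300]
  1600 → container 4 (new)  [load 1600/2300]
  200 → container 1  [load 2300/2300]
4 containers opened.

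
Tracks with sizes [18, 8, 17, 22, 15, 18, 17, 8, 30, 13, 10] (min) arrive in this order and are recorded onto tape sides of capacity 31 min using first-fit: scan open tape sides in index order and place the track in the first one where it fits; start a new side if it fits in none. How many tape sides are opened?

7

  18 → side 1 (new)  [load 18/31]
  8 → side 1  [load 26/31]
  17 → side 2 (new)  [load 17/31]
  22 → side 3 (new)  [load 22/31]
  15 → side 4 (new)  [load 15/31]
  18 → side 5 (new)  [load 18/31]
  17 → side 6 (new)  [load 17/31]
  8 → side 2  [load 25/31]
  30 → side 7 (new)  [load 30/31]
  13 → side 4  [load 28/31]
  10 → side 5  [load 28/31]
7 tape sides opened.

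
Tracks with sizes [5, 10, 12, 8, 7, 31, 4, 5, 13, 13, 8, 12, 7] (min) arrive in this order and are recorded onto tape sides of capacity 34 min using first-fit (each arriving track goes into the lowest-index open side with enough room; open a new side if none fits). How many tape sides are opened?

  5 → side 1 (new)  [load 5/34]
  10 → side 1  [load 15/34]
  12 → side 1  [load 27/34]
  8 → side 2 (new)  [load 8/34]
  7 → side 1  [load 34/34]
  31 → side 3 (new)  [load 31/34]
  4 → side 2  [load 12/34]
  5 → side 2  [load 17/34]
  13 → side 2  [load 30/34]
  13 → side 4 (new)  [load 13/34]
  8 → side 4  [load 21/34]
  12 → side 4  [load 33/34]
  7 → side 5 (new)  [load 7/34]
5 tape sides opened.

5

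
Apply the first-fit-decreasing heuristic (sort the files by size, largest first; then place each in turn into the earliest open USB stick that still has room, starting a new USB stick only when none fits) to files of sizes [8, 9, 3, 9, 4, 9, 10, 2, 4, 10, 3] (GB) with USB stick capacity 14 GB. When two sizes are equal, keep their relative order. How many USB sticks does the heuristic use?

Sorted descending: 10, 10, 9, 9, 9, 8, 4, 4, 3, 3, 2.
  10 → USB stick 1 (new)  [load 10/14]
  10 → USB stick 2 (new)  [load 10/14]
  9 → USB stick 3 (new)  [load 9/14]
  9 → USB stick 4 (new)  [load 9/14]
  9 → USB stick 5 (new)  [load 9/14]
  8 → USB stick 6 (new)  [load 8/14]
  4 → USB stick 1  [load 14/14]
  4 → USB stick 2  [load 14/14]
  3 → USB stick 3  [load 12/14]
  3 → USB stick 4  [load 12/14]
  2 → USB stick 3  [load 14/14]
6 USB sticks opened.

6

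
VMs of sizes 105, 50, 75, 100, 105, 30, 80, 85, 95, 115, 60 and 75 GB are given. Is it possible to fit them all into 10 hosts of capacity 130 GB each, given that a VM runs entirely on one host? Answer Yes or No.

Yes

A valid assignment using 10 hosts:
  host 1: 115 = 115
  host 2: 105 = 105
  host 3: 105 = 105
  host 4: 100 + 30 = 130
  host 5: 95 = 95
  host 6: 85 = 85
  host 7: 80 + 50 = 130
  host 8: 75 = 75
  host 9: 75 = 75
  host 10: 60 = 60
Every load is within 130 GB, so 10 hosts suffice.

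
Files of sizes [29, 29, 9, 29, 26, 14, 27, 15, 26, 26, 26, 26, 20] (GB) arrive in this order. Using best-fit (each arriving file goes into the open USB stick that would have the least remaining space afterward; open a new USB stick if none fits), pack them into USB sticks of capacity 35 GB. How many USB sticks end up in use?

11

  29 → USB stick 1 (new)  [load 29/35]
  29 → USB stick 2 (new)  [load 29/35]
  9 → USB stick 3 (new)  [load 9/35]
  29 → USB stick 4 (new)  [load 29/35]
  26 → USB stick 3  [load 35/35]
  14 → USB stick 5 (new)  [load 14/35]
  27 → USB stick 6 (new)  [load 27/35]
  15 → USB stick 5  [load 29/35]
  26 → USB stick 7 (new)  [load 26/35]
  26 → USB stick 8 (new)  [load 26/35]
  26 → USB stick 9 (new)  [load 26/35]
  26 → USB stick 10 (new)  [load 26/35]
  20 → USB stick 11 (new)  [load 20/35]
11 USB sticks opened.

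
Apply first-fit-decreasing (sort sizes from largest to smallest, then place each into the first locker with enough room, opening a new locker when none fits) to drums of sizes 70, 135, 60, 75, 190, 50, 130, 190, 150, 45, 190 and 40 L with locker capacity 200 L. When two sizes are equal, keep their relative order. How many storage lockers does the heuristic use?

7

Sorted descending: 190, 190, 190, 150, 135, 130, 75, 70, 60, 50, 45, 40.
  190 → locker 1 (new)  [load 190/200]
  190 → locker 2 (new)  [load 190/200]
  190 → locker 3 (new)  [load 190/200]
  150 → locker 4 (new)  [load 150/200]
  135 → locker 5 (new)  [load 135/200]
  130 → locker 6 (new)  [load 130/200]
  75 → locker 7 (new)  [load 75/200]
  70 → locker 6  [load 200/200]
  60 → locker 5  [load 195/200]
  50 → locker 4  [load 200/200]
  45 → locker 7  [load 120/200]
  40 → locker 7  [load 160/200]
7 storage lockers opened.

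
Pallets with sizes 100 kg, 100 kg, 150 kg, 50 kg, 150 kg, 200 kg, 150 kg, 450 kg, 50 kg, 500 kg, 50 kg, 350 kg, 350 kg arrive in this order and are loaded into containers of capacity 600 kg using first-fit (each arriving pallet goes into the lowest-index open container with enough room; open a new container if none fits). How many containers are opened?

6

  100 → container 1 (new)  [load 100/600]
  100 → container 1  [load 200/600]
  150 → container 1  [load 350/600]
  50 → container 1  [load 400/600]
  150 → container 1  [load 550/600]
  200 → container 2 (new)  [load 200/600]
  150 → container 2  [load 350/600]
  450 → container 3 (new)  [load 450/600]
  50 → container 1  [load 600/600]
  500 → container 4 (new)  [load 500/600]
  50 → container 2  [load 400/600]
  350 → container 5 (new)  [load 350/600]
  350 → container 6 (new)  [load 350/600]
6 containers opened.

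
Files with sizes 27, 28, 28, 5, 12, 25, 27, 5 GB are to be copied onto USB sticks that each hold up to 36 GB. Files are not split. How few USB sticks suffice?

Total = 28 + 28 + 27 + 27 + 25 + 12 + 5 + 5 = 157 GB.
Lower bound: ⌈157/36⌉ = 5 USB sticks.
A packing using 6 USB sticks:
  USB stick 1: 28 + 5 = 33
  USB stick 2: 28 + 5 = 33
  USB stick 3: 27 = 27
  USB stick 4: 27 = 27
  USB stick 5: 25 = 25
  USB stick 6: 12 = 12
No arrangement into 5 USB sticks stays within capacity, so 6 is optimal.

6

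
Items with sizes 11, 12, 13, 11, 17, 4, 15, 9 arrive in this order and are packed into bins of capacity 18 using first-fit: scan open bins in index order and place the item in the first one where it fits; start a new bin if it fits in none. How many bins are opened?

7

  11 → bin 1 (new)  [load 11/18]
  12 → bin 2 (new)  [load 12/18]
  13 → bin 3 (new)  [load 13/18]
  11 → bin 4 (new)  [load 11/18]
  17 → bin 5 (new)  [load 17/18]
  4 → bin 1  [load 15/18]
  15 → bin 6 (new)  [load 15/18]
  9 → bin 7 (new)  [load 9/18]
7 bins opened.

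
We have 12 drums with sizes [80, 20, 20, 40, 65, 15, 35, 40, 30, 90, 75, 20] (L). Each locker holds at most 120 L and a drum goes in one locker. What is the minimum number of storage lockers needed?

5

Total = 90 + 80 + 75 + 65 + 40 + 40 + 35 + 30 + 20 + 20 + 20 + 15 = 530 L.
Lower bound: ⌈530/120⌉ = 5 storage lockers.
A packing using 5 storage lockers:
  locker 1: 90 + 30 = 120
  locker 2: 80 + 40 = 120
  locker 3: 75 + 40 = 115
  locker 4: 65 + 35 + 20 = 120
  locker 5: 20 + 20 + 15 = 55
This matches the lower bound, so 5 is optimal.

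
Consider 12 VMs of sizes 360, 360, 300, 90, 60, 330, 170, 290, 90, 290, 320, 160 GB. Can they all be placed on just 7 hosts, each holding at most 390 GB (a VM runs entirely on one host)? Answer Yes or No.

No

Total = 2820 GB; ⌈2820/390⌉ = 8.
At least 8 hosts are required, but only 7 are allowed.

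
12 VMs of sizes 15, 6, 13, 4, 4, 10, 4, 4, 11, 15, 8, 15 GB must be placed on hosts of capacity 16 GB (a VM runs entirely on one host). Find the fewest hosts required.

8

Total = 15 + 15 + 15 + 13 + 11 + 10 + 8 + 6 + 4 + 4 + 4 + 4 = 109 GB.
Lower bound: ⌈109/16⌉ = 7 hosts.
A packing using 8 hosts:
  host 1: 15 = 15
  host 2: 15 = 15
  host 3: 15 = 15
  host 4: 13 = 13
  host 5: 11 + 4 = 15
  host 6: 10 + 6 = 16
  host 7: 8 + 4 + 4 = 16
  host 8: 4 = 4
No arrangement into 7 hosts stays within capacity, so 8 is optimal.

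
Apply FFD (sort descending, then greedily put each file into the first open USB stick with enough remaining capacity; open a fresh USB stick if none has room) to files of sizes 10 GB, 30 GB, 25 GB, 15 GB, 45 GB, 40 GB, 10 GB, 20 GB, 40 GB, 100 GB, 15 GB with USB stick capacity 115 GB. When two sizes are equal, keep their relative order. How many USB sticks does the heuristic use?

Sorted descending: 100, 45, 40, 40, 30, 25, 20, 15, 15, 10, 10.
  100 → USB stick 1 (new)  [load 100/115]
  45 → USB stick 2 (new)  [load 45/115]
  40 → USB stick 2  [load 85/115]
  40 → USB stick 3 (new)  [load 40/115]
  30 → USB stick 2  [load 115/115]
  25 → USB stick 3  [load 65/115]
  20 → USB stick 3  [load 85/115]
  15 → USB stick 1  [load 115/115]
  15 → USB stick 3  [load 100/115]
  10 → USB stick 3  [load 110/115]
  10 → USB stick 4 (new)  [load 10/115]
4 USB sticks opened.

4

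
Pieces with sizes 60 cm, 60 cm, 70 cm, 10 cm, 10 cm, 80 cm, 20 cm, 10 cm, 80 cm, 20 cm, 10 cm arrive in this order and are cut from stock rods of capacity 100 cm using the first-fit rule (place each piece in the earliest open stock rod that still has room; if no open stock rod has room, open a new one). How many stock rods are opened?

  60 → stock rod 1 (new)  [load 60/100]
  60 → stock rod 2 (new)  [load 60/100]
  70 → stock rod 3 (new)  [load 70/100]
  10 → stock rod 1  [load 70/100]
  10 → stock rod 1  [load 80/100]
  80 → stock rod 4 (new)  [load 80/100]
  20 → stock rod 1  [load 100/100]
  10 → stock rod 2  [load 70/100]
  80 → stock rod 5 (new)  [load 80/100]
  20 → stock rod 2  [load 90/100]
  10 → stock rod 2  [load 100/100]
5 stock rods opened.

5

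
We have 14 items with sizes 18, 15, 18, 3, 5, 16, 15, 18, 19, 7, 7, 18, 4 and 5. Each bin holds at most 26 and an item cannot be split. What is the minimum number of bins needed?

Total = 19 + 18 + 18 + 18 + 18 + 16 + 15 + 15 + 7 + 7 + 5 + 5 + 4 + 3 = 168.
Lower bound: ⌈168/26⌉ = 7 bins.
Also, 8 items each exceed 13, and no two of those can share a bin, so at least 8 bins are needed.
A packing using 8 bins:
  bin 1: 19 + 7 = 26
  bin 2: 18 + 7 = 25
  bin 3: 18 + 5 + 3 = 26
  bin 4: 18 + 5 = 23
  bin 5: 18 + 4 = 22
  bin 6: 16 = 16
  bin 7: 15 = 15
  bin 8: 15 = 15
This matches the lower bound, so 8 is optimal.

8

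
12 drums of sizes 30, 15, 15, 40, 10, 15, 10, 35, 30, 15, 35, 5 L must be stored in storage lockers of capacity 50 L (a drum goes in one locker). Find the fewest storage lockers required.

Total = 40 + 35 + 35 + 30 + 30 + 15 + 15 + 15 + 15 + 10 + 10 + 5 = 255 L.
Lower bound: ⌈255/50⌉ = 6 storage lockers.
A packing using 6 storage lockers:
  locker 1: 40 + 10 = 50
  locker 2: 35 + 15 = 50
  locker 3: 35 + 15 = 50
  locker 4: 30 + 15 + 5 = 50
  locker 5: 30 + 15 = 45
  locker 6: 10 = 10
This matches the lower bound, so 6 is optimal.

6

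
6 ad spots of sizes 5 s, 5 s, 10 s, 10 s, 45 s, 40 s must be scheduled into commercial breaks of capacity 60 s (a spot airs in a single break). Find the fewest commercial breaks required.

2

Total = 45 + 40 + 10 + 10 + 5 + 5 = 115 s.
Lower bound: ⌈115/60⌉ = 2 commercial breaks.
A packing using 2 commercial breaks:
  break 1: 45 + 10 + 5 = 60
  break 2: 40 + 10 + 5 = 55
This matches the lower bound, so 2 is optimal.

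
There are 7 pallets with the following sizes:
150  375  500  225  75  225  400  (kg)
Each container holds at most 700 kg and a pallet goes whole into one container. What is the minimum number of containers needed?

3

Total = 500 + 400 + 375 + 225 + 225 + 150 + 75 = 1950 kg.
Lower bound: ⌈1950/700⌉ = 3 containers.
A packing using 3 containers:
  container 1: 500 + 150 = 650
  container 2: 400 + 225 + 75 = 700
  container 3: 375 + 225 = 600
This matches the lower bound, so 3 is optimal.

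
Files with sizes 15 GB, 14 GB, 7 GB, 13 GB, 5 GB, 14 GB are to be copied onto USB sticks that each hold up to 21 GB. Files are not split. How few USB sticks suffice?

4

Total = 15 + 14 + 14 + 13 + 7 + 5 = 68 GB.
Lower bound: ⌈68/21⌉ = 4 USB sticks.
A packing using 4 USB sticks:
  USB stick 1: 15 + 5 = 20
  USB stick 2: 14 + 7 = 21
  USB stick 3: 14 = 14
  USB stick 4: 13 = 13
This matches the lower bound, so 4 is optimal.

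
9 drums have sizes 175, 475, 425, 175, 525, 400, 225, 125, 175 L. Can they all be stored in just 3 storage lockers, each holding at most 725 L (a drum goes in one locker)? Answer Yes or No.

Total = 2700 L; ⌈2700/725⌉ = 4.
At least 4 storage lockers are required, but only 3 are allowed.

No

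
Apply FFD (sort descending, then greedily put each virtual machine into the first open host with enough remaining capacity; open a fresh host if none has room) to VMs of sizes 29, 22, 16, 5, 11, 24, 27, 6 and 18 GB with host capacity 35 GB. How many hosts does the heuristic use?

Sorted descending: 29, 27, 24, 22, 18, 16, 11, 6, 5.
  29 → host 1 (new)  [load 29/35]
  27 → host 2 (new)  [load 27/35]
  24 → host 3 (new)  [load 24/35]
  22 → host 4 (new)  [load 22/35]
  18 → host 5 (new)  [load 18/35]
  16 → host 5  [load 34/35]
  11 → host 3  [load 35/35]
  6 → host 1  [load 35/35]
  5 → host 2  [load 32/35]
5 hosts opened.

5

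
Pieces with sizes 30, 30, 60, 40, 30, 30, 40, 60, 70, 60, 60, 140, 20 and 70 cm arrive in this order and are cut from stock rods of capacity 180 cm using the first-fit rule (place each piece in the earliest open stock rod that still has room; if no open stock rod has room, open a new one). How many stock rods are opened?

  30 → stock rod 1 (new)  [load 30/180]
  30 → stock rod 1  [load 60/180]
  60 → stock rod 1  [load 120/180]
  40 → stock rod 1  [load 160/180]
  30 → stock rod 2 (new)  [load 30/180]
  30 → stock rod 2  [load 60/180]
  40 → stock rod 2  [load 100/180]
  60 → stock rod 2  [load 160/180]
  70 → stock rod 3 (new)  [load 70/180]
  60 → stock rod 3  [load 130/180]
  60 → stock rod 4 (new)  [load 60/180]
  140 → stock rod 5 (new)  [load 140/180]
  20 → stock rod 1  [load 180/180]
  70 → stock rod 4  [load 130/180]
5 stock rods opened.

5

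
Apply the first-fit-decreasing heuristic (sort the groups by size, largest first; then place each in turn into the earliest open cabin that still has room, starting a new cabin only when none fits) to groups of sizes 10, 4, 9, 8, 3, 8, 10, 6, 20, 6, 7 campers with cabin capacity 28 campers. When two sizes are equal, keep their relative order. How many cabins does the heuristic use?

4

Sorted descending: 20, 10, 10, 9, 8, 8, 7, 6, 6, 4, 3.
  20 → cabin 1 (new)  [load 20/28]
  10 → cabin 2 (new)  [load 10/28]
  10 → cabin 2  [load 20/28]
  9 → cabin 3 (new)  [load 9/28]
  8 → cabin 1  [load 28/28]
  8 → cabin 2  [load 28/28]
  7 → cabin 3  [load 16/28]
  6 → cabin 3  [load 22/28]
  6 → cabin 3  [load 28/28]
  4 → cabin 4 (new)  [load 4/28]
  3 → cabin 4  [load 7/28]
4 cabins opened.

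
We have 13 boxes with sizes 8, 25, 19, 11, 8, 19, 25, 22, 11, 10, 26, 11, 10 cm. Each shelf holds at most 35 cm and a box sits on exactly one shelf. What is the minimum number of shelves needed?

7

Total = 26 + 25 + 25 + 22 + 19 + 19 + 11 + 11 + 11 + 10 + 10 + 8 + 8 = 205 cm.
Lower bound: ⌈205/35⌉ = 6 shelves.
A packing using 7 shelves:
  shelf 1: 26 + 8 = 34
  shelf 2: 25 + 10 = 35
  shelf 3: 25 + 10 = 35
  shelf 4: 22 + 11 = 33
  shelf 5: 19 + 11 = 30
  shelf 6: 19 + 11 = 30
  shelf 7: 8 = 8
No arrangement into 6 shelves stays within capacity, so 7 is optimal.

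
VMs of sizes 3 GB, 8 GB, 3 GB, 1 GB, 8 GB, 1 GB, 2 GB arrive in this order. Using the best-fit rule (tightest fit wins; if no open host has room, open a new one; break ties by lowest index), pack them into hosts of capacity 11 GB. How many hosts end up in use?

  3 → host 1 (new)  [load 3/11]
  8 → host 1  [load 11/11]
  3 → host 2 (new)  [load 3/11]
  1 → host 2  [load 4/11]
  8 → host 3 (new)  [load 8/11]
  1 → host 3  [load 9/11]
  2 → host 3  [load 11/11]
3 hosts opened.

3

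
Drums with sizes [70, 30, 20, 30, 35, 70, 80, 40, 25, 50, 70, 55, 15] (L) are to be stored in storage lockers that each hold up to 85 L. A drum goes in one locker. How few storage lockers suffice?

8

Total = 80 + 70 + 70 + 70 + 55 + 50 + 40 + 35 + 30 + 30 + 25 + 20 + 15 = 590 L.
Lower bound: ⌈590/85⌉ = 7 storage lockers.
A packing using 8 storage lockers:
  locker 1: 80 = 80
  locker 2: 70 + 15 = 85
  locker 3: 70 = 70
  locker 4: 70 = 70
  locker 5: 55 + 30 = 85
  locker 6: 50 + 35 = 85
  locker 7: 40 + 30 = 70
  locker 8: 25 + 20 = 45
No arrangement into 7 storage lockers stays within capacity, so 8 is optimal.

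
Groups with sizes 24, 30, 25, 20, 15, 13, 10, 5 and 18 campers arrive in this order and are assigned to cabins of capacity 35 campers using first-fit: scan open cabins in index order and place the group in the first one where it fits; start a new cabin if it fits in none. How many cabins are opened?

5

  24 → cabin 1 (new)  [load 24/35]
  30 → cabin 2 (new)  [load 30/35]
  25 → cabin 3 (new)  [load 25/35]
  20 → cabin 4 (new)  [load 20/35]
  15 → cabin 4  [load 35/35]
  13 → cabin 5 (new)  [load 13/35]
  10 → cabin 1  [load 34/35]
  5 → cabin 2  [load 35/35]
  18 → cabin 5  [load 31/35]
5 cabins opened.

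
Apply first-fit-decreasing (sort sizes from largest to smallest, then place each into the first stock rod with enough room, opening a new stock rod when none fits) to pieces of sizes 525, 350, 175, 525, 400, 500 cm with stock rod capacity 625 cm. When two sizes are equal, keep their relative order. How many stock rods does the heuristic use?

Sorted descending: 525, 525, 500, 400, 350, 175.
  525 → stock rod 1 (new)  [load 525/625]
  525 → stock rod 2 (new)  [load 525/625]
  500 → stock rod 3 (new)  [load 500/625]
  400 → stock rod 4 (new)  [load 400/625]
  350 → stock rod 5 (new)  [load 350/625]
  175 → stock rod 4  [load 575/625]
5 stock rods opened.

5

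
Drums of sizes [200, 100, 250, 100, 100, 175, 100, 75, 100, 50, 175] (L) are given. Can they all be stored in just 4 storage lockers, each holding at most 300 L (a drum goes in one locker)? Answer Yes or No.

No

Total = 1425 L; ⌈1425/300⌉ = 5.
At least 5 storage lockers are required, but only 4 are allowed.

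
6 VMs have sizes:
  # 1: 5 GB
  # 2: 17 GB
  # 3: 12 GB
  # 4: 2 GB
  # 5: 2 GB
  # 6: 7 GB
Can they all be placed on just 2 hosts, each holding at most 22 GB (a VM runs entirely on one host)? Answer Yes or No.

No

Total = 45 GB; ⌈45/22⌉ = 3.
At least 3 hosts are required, but only 2 are allowed.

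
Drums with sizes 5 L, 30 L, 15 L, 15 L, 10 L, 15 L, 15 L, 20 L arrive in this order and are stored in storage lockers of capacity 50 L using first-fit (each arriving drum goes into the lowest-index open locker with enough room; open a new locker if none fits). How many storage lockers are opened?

  5 → locker 1 (new)  [load 5/50]
  30 → locker 1  [load 35/50]
  15 → locker 1  [load 50/50]
  15 → locker 2 (new)  [load 15/50]
  10 → locker 2  [load 25/50]
  15 → locker 2  [load 40/50]
  15 → locker 3 (new)  [load 15/50]
  20 → locker 3  [load 35/50]
3 storage lockers opened.

3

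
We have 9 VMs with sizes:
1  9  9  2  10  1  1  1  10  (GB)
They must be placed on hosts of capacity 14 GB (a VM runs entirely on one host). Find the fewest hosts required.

4

Total = 10 + 10 + 9 + 9 + 2 + 1 + 1 + 1 + 1 = 44 GB.
Lower bound: ⌈44/14⌉ = 4 hosts.
A packing using 4 hosts:
  host 1: 10 + 2 + 1 + 1 = 14
  host 2: 10 + 1 + 1 = 12
  host 3: 9 = 9
  host 4: 9 = 9
This matches the lower bound, so 4 is optimal.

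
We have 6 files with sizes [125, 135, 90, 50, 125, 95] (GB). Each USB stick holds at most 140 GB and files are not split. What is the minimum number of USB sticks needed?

Total = 135 + 125 + 125 + 95 + 90 + 50 = 620 GB.
Lower bound: ⌈620/140⌉ = 5 USB sticks.
A packing using 5 USB sticks:
  USB stick 1: 135 = 135
  USB stick 2: 125 = 125
  USB stick 3: 125 = 125
  USB stick 4: 95 = 95
  USB stick 5: 90 + 50 = 140
This matches the lower bound, so 5 is optimal.

5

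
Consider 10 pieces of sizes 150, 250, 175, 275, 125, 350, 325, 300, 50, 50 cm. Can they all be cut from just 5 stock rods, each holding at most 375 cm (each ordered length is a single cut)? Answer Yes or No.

Total = 2050 cm; ⌈2050/375⌉ = 6.
At least 6 stock rods are required, but only 5 are allowed.

No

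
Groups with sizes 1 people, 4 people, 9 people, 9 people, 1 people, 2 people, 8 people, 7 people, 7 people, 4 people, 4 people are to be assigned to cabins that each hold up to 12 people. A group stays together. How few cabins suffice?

Total = 9 + 9 + 8 + 7 + 7 + 4 + 4 + 4 + 2 + 1 + 1 = 56 people.
Lower bound: ⌈56/12⌉ = 5 cabins.
A packing using 5 cabins:
  cabin 1: 9 + 2 + 1 = 12
  cabin 2: 9 + 1 = 10
  cabin 3: 8 + 4 = 12
  cabin 4: 7 + 4 = 11
  cabin 5: 7 + 4 = 11
This matches the lower bound, so 5 is optimal.

5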